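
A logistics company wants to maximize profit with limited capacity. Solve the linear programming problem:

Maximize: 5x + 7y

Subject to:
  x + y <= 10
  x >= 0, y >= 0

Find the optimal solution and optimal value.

The feasible region has vertices at [(0, 0), (10, 0), (0, 10)].
Checking objective 5x + 7y at each vertex:
  (0, 0): 5*0 + 7*0 = 0
  (10, 0): 5*10 + 7*0 = 50
  (0, 10): 5*0 + 7*10 = 70
Maximum is 70 at (0, 10).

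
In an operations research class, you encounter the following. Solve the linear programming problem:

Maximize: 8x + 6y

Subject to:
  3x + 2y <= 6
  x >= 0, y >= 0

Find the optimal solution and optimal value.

The feasible region has vertices at [(0, 0), (2, 0), (0, 3)].
Checking objective 8x + 6y at each vertex:
  (0, 0): 8*0 + 6*0 = 0
  (2, 0): 8*2 + 6*0 = 16
  (0, 3): 8*0 + 6*3 = 18
Maximum is 18 at (0, 3).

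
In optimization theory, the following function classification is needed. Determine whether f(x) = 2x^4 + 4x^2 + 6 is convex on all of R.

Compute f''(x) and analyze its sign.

f(x) = 2x^4 + 4x^2 + 6
f'(x) = 8x^3 + 8x
f''(x) = 24x^2 + 8
f''(x) = 24x^2 + 8 >= 8 > 0 for all x
Therefore, f is convex on R.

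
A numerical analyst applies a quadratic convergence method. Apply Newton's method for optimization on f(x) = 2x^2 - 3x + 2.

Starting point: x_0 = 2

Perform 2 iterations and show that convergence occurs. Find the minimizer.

f(x) = 2x^2 - 3x + 2, f'(x) = 4x + (-3), f''(x) = 4
Step 1: f'(2) = 5, x_1 = 2 - 5/4 = 3/4
Step 2: f'(3/4) = 0, x_2 = 3/4 (converged)
Newton's method converges in 1 step for quadratics.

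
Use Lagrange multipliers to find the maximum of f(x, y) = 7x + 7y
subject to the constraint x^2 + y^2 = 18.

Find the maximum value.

Set up Lagrange conditions: grad f = lambda * grad g
  7 = 2*lambda*x
  7 = 2*lambda*y
From these: x/y = 7/7, so x = 7t, y = 7t for some t.
Substitute into constraint: (7t)^2 + (7t)^2 = 18
  t^2 * 98 = 18
  t = sqrt(18/98)
Maximum = 7*x + 7*y = (7^2 + 7^2)*t = 98 * sqrt(18/98) = 42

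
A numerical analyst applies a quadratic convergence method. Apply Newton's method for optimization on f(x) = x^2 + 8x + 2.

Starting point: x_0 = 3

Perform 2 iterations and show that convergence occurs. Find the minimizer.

f(x) = x^2 + 8x + 2, f'(x) = 2x + (8), f''(x) = 2
Step 1: f'(3) = 14, x_1 = 3 - 14/2 = -4
Step 2: f'(-4) = 0, x_2 = -4 (converged)
Newton's method converges in 1 step for quadratics.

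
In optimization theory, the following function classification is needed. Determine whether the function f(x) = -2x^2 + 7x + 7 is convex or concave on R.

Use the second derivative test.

f(x) = -2x^2 + 7x + 7
f'(x) = -4x + 7
f''(x) = -4
Since f''(x) = -4 < 0 for all x, f is concave on R.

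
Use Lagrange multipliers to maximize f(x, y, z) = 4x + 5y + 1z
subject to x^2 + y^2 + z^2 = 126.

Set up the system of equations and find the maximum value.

Lagrange conditions: 4 = 2*lambda*x, 5 = 2*lambda*y, 1 = 2*lambda*z
So x:4 = y:5 = z:1, i.e. x = 4t, y = 5t, z = 1t
Constraint: t^2*(4^2 + 5^2 + 1^2) = 126
  t^2 * 42 = 126  =>  t = sqrt(3)
Maximum = 4*4t + 5*5t + 1*1t = 42*sqrt(3) = sqrt(5292)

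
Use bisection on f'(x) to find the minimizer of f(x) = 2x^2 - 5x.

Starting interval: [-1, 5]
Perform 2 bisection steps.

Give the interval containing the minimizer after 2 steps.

Finding critical point of f(x) = 2x^2 - 5x using bisection on f'(x) = 4x + -5.
f'(x) = 0 when x = 5/4.
Starting interval: [-1, 5]
Step 1: mid = 2, f'(mid) = 3, new interval = [-1, 2]
Step 2: mid = 1/2, f'(mid) = -3, new interval = [1/2, 2]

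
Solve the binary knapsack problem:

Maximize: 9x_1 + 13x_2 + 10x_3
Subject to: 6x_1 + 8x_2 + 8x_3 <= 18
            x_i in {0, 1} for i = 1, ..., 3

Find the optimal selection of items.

Items: item 1 (v=9, w=6), item 2 (v=13, w=8), item 3 (v=10, w=8)
Capacity: 18
Checking all 8 subsets (w = total weight, v = total value):
  {}: w = 0, v = 0
  {1}: w = 6, v = 9
  {2}: w = 8, v = 13
  {3}: w = 8, v = 10
  {1, 2}: w = 14, v = 22
  {1, 3}: w = 14, v = 19
  {2, 3}: w = 16, v = 23
  {1, 2, 3}: w = 22 > 18, infeasible
Best feasible subset: items [2, 3]
Total weight: 16 <= 18, total value: 23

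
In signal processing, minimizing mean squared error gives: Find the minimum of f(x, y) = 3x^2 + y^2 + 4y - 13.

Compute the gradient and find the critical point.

f(x,y) = 3x^2 + y^2 + 4y - 13
df/dx = 6x + (0) = 0  =>  x = 0
df/dy = 2y + (4) = 0  =>  y = -2
f(0, -2) = 3*(0)^2 + 1*(-2)^2 + 4*(-2) + -13 = -17
Hessian is diagonal with entries 6, 2 > 0, so this is a minimum.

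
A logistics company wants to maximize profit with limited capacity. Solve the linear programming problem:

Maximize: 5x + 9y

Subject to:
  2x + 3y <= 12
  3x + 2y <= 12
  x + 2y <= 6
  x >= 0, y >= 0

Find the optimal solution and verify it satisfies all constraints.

Feasible vertices: (0, 0), (0, 3), (3, 3/2), (4, 0)
Objective 5x + 9y at each vertex:
  (0, 0): 0
  (0, 3): 27
  (3, 3/2): 57/2
  (4, 0): 20
Maximum is 57/2 at (3, 3/2).
Verify constraints at (x, y) = (3, 3/2):
  2*3 + 3*(3/2) = 21/2 <= 12
  3*3 + 2*(3/2) = 12 <= 12 (active)
  1*3 + 2*(3/2) = 6 <= 6 (active)
  x = 3 >= 0, y = 3/2 >= 0. All constraints satisfied.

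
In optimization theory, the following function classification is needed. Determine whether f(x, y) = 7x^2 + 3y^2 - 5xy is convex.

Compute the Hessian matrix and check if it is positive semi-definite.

f(x,y) = 7x^2 + 3y^2 - 5xy
Hessian H = [[14, -5], [-5, 6]]
trace(H) = 20, det(H) = 59
Eigenvalues: (20 +/- sqrt(164)) / 2 = 16.4, 3.597
Since both eigenvalues > 0, f is convex.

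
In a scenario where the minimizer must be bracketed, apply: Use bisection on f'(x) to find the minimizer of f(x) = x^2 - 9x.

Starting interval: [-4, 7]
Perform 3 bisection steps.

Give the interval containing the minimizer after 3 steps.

Finding critical point of f(x) = x^2 - 9x using bisection on f'(x) = 2x + -9.
f'(x) = 0 when x = 9/2.
Starting interval: [-4, 7]
Step 1: mid = 3/2, f'(mid) = -6, new interval = [3/2, 7]
Step 2: mid = 17/4, f'(mid) = -1/2, new interval = [17/4, 7]
Step 3: mid = 45/8, f'(mid) = 9/4, new interval = [17/4, 45/8]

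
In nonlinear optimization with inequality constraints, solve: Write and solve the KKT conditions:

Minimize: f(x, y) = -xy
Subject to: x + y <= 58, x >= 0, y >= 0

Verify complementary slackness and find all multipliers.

Problem: min -xy s.t. x + y <= 58 (multiplier lambda), x >= 0 (mu_x), y >= 0 (mu_y)
KKT stationarity: -y + lambda - mu_x = 0, -x + lambda - mu_y = 0, with lambda, mu_x, mu_y >= 0
Complementary slackness: lambda*(x + y - 58) = 0, mu_x*x = 0, mu_y*y = 0
If lambda = 0: y = -mu_x <= 0 and x = -mu_y <= 0 force x = y = 0 with f = 0; but x = y = 29 is feasible with f = -841 < 0, so this is not the minimum. Hence lambda > 0 and x + y = 58.
Try x > 0, y > 0 (so mu_x = mu_y = 0): y = lambda, x = lambda => x = y = lambda
x + y = 58 => 2*lambda = 58 => lambda = 29
x* = y* = 29 > 0, consistent with mu_x = mu_y = 0.
(Any feasible point with x = 0 or y = 0 has f = 0 > -841, so the minimum is not on those boundaries.)
min(-xy) = -841 (i.e. max xy = 841)
Multipliers: lambda = 29, mu_x = 0, mu_y = 0
Complementary slackness: lambda*(x + y - 58) = 29*(29 + 29 - 58) = 0, mu_x*x = 0*29 = 0, mu_y*y = 0*29 = 0. Satisfied.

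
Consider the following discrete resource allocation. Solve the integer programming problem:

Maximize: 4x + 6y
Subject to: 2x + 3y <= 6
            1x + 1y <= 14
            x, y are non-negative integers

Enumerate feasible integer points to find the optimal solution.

Constraint 1: 2x + 3y <= 6
Constraint 2: 1x + 1y <= 14
Feasible x range (need y >= 0): 0 <= x <= min(6/2, 14/1) => x in {0, ..., 3}.
Enumerate feasible integer points row by row (the coefficient of y is 6 > 0, so for each x the largest feasible y gives the best value):
  x = 0: y <= min((6 - 2*0)/3, (14 - 1*0)/1) => y in {0, ..., 2}; best 4*0 + 6*2 = 12
  x = 1: y <= min((6 - 2*1)/3, (14 - 1*1)/1) => y in {0, ..., 1}; best 4*1 + 6*1 = 10
  x = 2: y <= min((6 - 2*2)/3, (14 - 1*2)/1) => y in {0}; best 4*2 + 6*0 = 8
  x = 3: y <= min((6 - 2*3)/3, (14 - 1*3)/1) => y in {0}; best 4*3 + 6*0 = 12
The maximum 4x + 6y = 12 is achieved at x = 0, y = 2.
(The same value 12 is also attained at (3, 0).)
Check: 2*0 + 3*2 = 6 <= 6 and 1*0 + 1*2 = 2 <= 14.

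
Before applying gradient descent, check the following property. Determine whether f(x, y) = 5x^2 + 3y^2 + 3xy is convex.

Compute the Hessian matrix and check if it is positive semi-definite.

f(x,y) = 5x^2 + 3y^2 + 3xy
Hessian H = [[10, 3], [3, 6]]
trace(H) = 16, det(H) = 51
Eigenvalues: (16 +/- sqrt(52)) / 2 = 11.61, 4.394
Since both eigenvalues > 0, f is convex.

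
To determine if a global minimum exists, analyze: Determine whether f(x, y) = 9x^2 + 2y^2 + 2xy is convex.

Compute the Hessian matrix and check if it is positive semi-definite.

f(x,y) = 9x^2 + 2y^2 + 2xy
Hessian H = [[18, 2], [2, 4]]
trace(H) = 22, det(H) = 68
Eigenvalues: (22 +/- sqrt(212)) / 2 = 18.28, 3.72
Since both eigenvalues > 0, f is convex.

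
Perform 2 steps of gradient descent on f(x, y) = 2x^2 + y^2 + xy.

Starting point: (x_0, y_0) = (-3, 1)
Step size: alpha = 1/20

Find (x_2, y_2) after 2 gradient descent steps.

f(x,y) = 2x^2 + y^2 + xy
grad_x = 4x + 1y, grad_y = 2y + 1x
Step 1: grad = (-11, -1), (-49/20, 21/20)
Step 2: grad = (-35/4, -7/20), (-161/80, 427/400)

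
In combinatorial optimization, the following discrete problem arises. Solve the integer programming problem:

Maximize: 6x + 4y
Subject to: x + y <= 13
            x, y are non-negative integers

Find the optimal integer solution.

Objective: 6x + 4y, constraint: x + y <= 13
Coefficient of x is 6 >= coefficient of y is 4, so allocate the entire budget to x.
Optimal: x = 13, y = 0, value = 78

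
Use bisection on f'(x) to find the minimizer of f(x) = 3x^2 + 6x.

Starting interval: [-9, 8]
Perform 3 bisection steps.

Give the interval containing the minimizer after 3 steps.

Finding critical point of f(x) = 3x^2 + 6x using bisection on f'(x) = 6x + 6.
f'(x) = 0 when x = -1.
Starting interval: [-9, 8]
Step 1: mid = -1/2, f'(mid) = 3, new interval = [-9, -1/2]
Step 2: mid = -19/4, f'(mid) = -45/2, new interval = [-19/4, -1/2]
Step 3: mid = -21/8, f'(mid) = -39/4, new interval = [-21/8, -1/2]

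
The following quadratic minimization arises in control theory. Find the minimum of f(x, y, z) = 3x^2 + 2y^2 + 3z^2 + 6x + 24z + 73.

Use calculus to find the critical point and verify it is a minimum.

f(x,y,z) = 3x^2 + 2y^2 + 3z^2 + 6x + 24z + 73
df/dx = 6x + (6) = 0 => x = -1
df/dy = 4y + (0) = 0 => y = 0
df/dz = 6z + (24) = 0 => z = -4
f(-1,0,-4) = 3*(-1)^2 + 2*(0)^2 + 3*(-4)^2 + 6*(-1) + 24*(-4) + 73 = 22
Hessian is diagonal with entries 6, 4, 6 > 0, confirmed minimum.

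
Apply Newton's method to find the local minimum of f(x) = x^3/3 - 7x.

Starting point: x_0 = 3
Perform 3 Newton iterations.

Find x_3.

f(x) = x^3/3 - 7x
f'(x) = x^2 - 7, f''(x) = 2x
Newton update: x_{n+1} = x_n - (x_n^2 - 7)/(2*x_n)
Step 1: x_0 = 3, f'=2, f''=6, x_1 = 8/3
Step 2: x_1 = 8/3, f'=1/9, f''=16/3, x_2 = 127/48
Step 3: x_2 = 127/48, f'=1/2304, f''=127/24, x_3 = 32257/12192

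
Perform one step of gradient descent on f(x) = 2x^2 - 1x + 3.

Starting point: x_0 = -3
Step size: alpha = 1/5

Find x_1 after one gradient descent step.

f(x) = 2x^2 - 1x + 3
f'(x) = 4x - 1
f'(-3) = 4*-3 + (-1) = -13
x_1 = x_0 - alpha * f'(x_0) = -3 - 1/5 * -13 = -2/5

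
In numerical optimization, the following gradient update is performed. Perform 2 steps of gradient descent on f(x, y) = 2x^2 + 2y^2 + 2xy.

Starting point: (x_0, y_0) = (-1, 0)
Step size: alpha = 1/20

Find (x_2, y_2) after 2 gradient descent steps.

f(x,y) = 2x^2 + 2y^2 + 2xy
grad_x = 4x + 2y, grad_y = 4y + 2x
Step 1: grad = (-4, -2), (-4/5, 1/10)
Step 2: grad = (-3, -6/5), (-13/20, 4/25)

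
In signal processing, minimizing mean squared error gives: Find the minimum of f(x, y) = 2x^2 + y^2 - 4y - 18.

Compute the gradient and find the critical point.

f(x,y) = 2x^2 + y^2 - 4y - 18
df/dx = 4x + (0) = 0  =>  x = 0
df/dy = 2y + (-4) = 0  =>  y = 2
f(0, 2) = 2*(0)^2 + 1*(2)^2 + -4*(2) + -18 = -22
Hessian is diagonal with entries 4, 2 > 0, so this is a minimum.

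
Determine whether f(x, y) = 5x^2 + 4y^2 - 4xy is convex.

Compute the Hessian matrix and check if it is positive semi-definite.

f(x,y) = 5x^2 + 4y^2 - 4xy
Hessian H = [[10, -4], [-4, 8]]
trace(H) = 18, det(H) = 64
Eigenvalues: (18 +/- sqrt(68)) / 2 = 13.12, 4.877
Since both eigenvalues > 0, f is convex.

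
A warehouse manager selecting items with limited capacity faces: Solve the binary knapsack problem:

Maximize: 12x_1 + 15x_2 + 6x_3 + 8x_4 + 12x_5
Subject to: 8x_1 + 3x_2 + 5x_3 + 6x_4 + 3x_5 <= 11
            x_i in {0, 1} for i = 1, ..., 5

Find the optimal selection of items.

Items: item 1 (v=12, w=8), item 2 (v=15, w=3), item 3 (v=6, w=5), item 4 (v=8, w=6), item 5 (v=12, w=3)
Capacity: 11
Checking all 32 subsets (w = total weight, v = total value):
  {}: w = 0, v = 0
  {1}: w = 8, v = 12
  {2}: w = 3, v = 15
  {3}: w = 5, v = 6
  {4}: w = 6, v = 8
  {5}: w = 3, v = 12
  {1, 2}: w = 11, v = 27
  {1, 3}: w = 13 > 11, infeasible
  {1, 4}: w = 14 > 11, infeasible
  {1, 5}: w = 11, v = 24
  {2, 3}: w = 8, v = 21
  {2, 4}: w = 9, v = 23
  {2, 5}: w = 6, v = 27
  {3, 4}: w = 11, v = 14
  {3, 5}: w = 8, v = 18
  {4, 5}: w = 9, v = 20
  {1, 2, 3}: w = 16 > 11, infeasible
  {1, 2, 4}: w = 17 > 11, infeasible
  {1, 2, 5}: w = 14 > 11, infeasible
  {1, 3, 4}: w = 19 > 11, infeasible
  {1, 3, 5}: w = 16 > 11, infeasible
  {1, 4, 5}: w = 17 > 11, infeasible
  {2, 3, 4}: w = 14 > 11, infeasible
  {2, 3, 5}: w = 11, v = 33
  {2, 4, 5}: w = 12 > 11, infeasible
  {3, 4, 5}: w = 14 > 11, infeasible
  {1, 2, 3, 4}: w = 22 > 11, infeasible
  {1, 2, 3, 5}: w = 19 > 11, infeasible
  {1, 2, 4, 5}: w = 20 > 11, infeasible
  {1, 3, 4, 5}: w = 22 > 11, infeasible
  {2, 3, 4, 5}: w = 17 > 11, infeasible
  {1, 2, 3, 4, 5}: w = 25 > 11, infeasible
Best feasible subset: items [2, 3, 5]
Total weight: 11 <= 11, total value: 33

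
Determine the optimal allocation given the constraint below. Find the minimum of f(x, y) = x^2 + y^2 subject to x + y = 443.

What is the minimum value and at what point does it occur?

Substitute y = 443 - x into f(x,y) = x^2 + y^2:
g(x) = x^2 + (443 - x)^2 = 2x^2 - 886x + 196249
g'(x) = 4x - 886 = 0  =>  x = 443/2
y = 443 - 443/2 = 443/2
Minimum value = (443/2)^2 + (443/2)^2 = 196249/2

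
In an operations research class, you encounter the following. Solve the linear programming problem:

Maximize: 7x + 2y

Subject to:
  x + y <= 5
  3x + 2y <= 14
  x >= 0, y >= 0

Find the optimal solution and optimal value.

Feasible vertices: (0, 0), (0, 5), (4, 1), (14/3, 0)
Objective 7x + 2y at each:
  (0, 0): 0
  (0, 5): 10
  (4, 1): 30
  (14/3, 0): 98/3
Maximum is 98/3 at (14/3, 0).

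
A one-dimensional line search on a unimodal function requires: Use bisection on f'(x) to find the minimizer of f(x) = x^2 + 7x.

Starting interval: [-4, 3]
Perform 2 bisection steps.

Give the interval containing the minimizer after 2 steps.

Finding critical point of f(x) = x^2 + 7x using bisection on f'(x) = 2x + 7.
f'(x) = 0 when x = -7/2.
Starting interval: [-4, 3]
Step 1: mid = -1/2, f'(mid) = 6, new interval = [-4, -1/2]
Step 2: mid = -9/4, f'(mid) = 5/2, new interval = [-4, -9/4]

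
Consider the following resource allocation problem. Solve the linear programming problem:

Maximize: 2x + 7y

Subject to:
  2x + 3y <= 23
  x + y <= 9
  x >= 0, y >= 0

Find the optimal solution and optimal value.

Feasible vertices: (0, 0), (0, 23/3), (4, 5), (9, 0)
Objective 2x + 7y at each:
  (0, 0): 0
  (0, 23/3): 161/3
  (4, 5): 43
  (9, 0): 18
Maximum is 161/3 at (0, 23/3).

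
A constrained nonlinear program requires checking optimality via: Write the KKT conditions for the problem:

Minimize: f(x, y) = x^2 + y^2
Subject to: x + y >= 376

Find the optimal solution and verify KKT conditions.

KKT conditions for min x^2 + y^2 s.t. x + y >= 376:
Stationarity: 2x = mu, 2y = mu
So x = y = mu/2.
Complementary slackness: mu*(x + y - 376) = 0
Primal feasibility: x + y >= 376; dual feasibility: mu >= 0
If mu = 0 then x = y = 0, but 0 + 0 < 376 is infeasible, so the constraint is active.
Constraint active: x + y = 2*(mu/2) = 376 => mu = 376
x = y = 188, f = 70688
Verify: stationarity 2*188 = 376 = mu; primal 188 + 188 = 376 >= 376; dual mu = 376 >= 0; complementary slackness 376*(376 - 376) = 0. All KKT conditions hold.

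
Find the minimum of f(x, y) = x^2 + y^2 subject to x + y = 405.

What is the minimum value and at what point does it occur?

Substitute y = 405 - x into f(x,y) = x^2 + y^2:
g(x) = x^2 + (405 - x)^2 = 2x^2 - 810x + 164025
g'(x) = 4x - 810 = 0  =>  x = 405/2
y = 405 - 405/2 = 405/2
Minimum value = (405/2)^2 + (405/2)^2 = 164025/2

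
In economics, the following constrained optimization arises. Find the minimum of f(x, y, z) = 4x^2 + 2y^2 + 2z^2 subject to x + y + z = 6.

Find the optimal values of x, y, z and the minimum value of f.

Using Lagrange multipliers on f = 4x^2 + 2y^2 + 2z^2 with constraint x + y + z = 6:
Conditions: 2*4*x = lambda, 2*2*y = lambda, 2*2*z = lambda
So x = lambda/8, y = lambda/4, z = lambda/4
Substituting into constraint: lambda * (5/8) = 6
lambda = 48/5
x = 6/5, y = 12/5, z = 12/5
Minimum value = 144/5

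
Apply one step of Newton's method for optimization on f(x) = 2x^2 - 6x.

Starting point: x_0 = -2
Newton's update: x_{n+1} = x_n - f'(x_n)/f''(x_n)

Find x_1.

f(x) = 2x^2 - 6x
f'(x) = 4x + (-6), f''(x) = 4
Newton step: x_1 = x_0 - f'(x_0)/f''(x_0)
f'(-2) = -14
x_1 = -2 - -14/4 = 3/2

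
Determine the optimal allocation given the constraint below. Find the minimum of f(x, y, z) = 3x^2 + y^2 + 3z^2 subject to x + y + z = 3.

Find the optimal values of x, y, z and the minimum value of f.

Using Lagrange multipliers on f = 3x^2 + y^2 + 3z^2 with constraint x + y + z = 3:
Conditions: 2*3*x = lambda, 2*1*y = lambda, 2*3*z = lambda
So x = lambda/6, y = lambda/2, z = lambda/6
Substituting into constraint: lambda * (5/6) = 3
lambda = 18/5
x = 3/5, y = 9/5, z = 3/5
Minimum value = 27/5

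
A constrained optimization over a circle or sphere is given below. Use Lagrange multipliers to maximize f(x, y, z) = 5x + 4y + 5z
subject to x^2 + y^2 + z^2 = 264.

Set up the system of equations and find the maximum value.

Lagrange conditions: 5 = 2*lambda*x, 4 = 2*lambda*y, 5 = 2*lambda*z
So x:5 = y:4 = z:5, i.e. x = 5t, y = 4t, z = 5t
Constraint: t^2*(5^2 + 4^2 + 5^2) = 264
  t^2 * 66 = 264  =>  t = sqrt(4)
Maximum = 5*5t + 4*4t + 5*5t = 66*sqrt(4) = 132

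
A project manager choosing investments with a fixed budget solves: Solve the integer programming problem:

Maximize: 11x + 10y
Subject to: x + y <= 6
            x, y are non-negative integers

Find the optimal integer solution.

Objective: 11x + 10y, constraint: x + y <= 6
Coefficient of x is 11 >= coefficient of y is 10, so allocate the entire budget to x.
Optimal: x = 6, y = 0, value = 66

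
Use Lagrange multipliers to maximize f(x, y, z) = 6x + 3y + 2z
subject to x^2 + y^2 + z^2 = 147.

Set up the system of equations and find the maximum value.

Lagrange conditions: 6 = 2*lambda*x, 3 = 2*lambda*y, 2 = 2*lambda*z
So x:6 = y:3 = z:2, i.e. x = 6t, y = 3t, z = 2t
Constraint: t^2*(6^2 + 3^2 + 2^2) = 147
  t^2 * 49 = 147  =>  t = sqrt(3)
Maximum = 6*6t + 3*3t + 2*2t = 49*sqrt(3) = sqrt(7203)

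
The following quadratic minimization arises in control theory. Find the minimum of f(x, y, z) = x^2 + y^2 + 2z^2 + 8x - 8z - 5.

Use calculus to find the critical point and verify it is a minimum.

f(x,y,z) = x^2 + y^2 + 2z^2 + 8x - 8z - 5
df/dx = 2x + (8) = 0 => x = -4
df/dy = 2y + (0) = 0 => y = 0
df/dz = 4z + (-8) = 0 => z = 2
f(-4,0,2) = 1*(-4)^2 + 1*(0)^2 + 2*(2)^2 + 8*(-4) + -8*(2) + -5 = -29
Hessian is diagonal with entries 2, 2, 4 > 0, confirmed minimum.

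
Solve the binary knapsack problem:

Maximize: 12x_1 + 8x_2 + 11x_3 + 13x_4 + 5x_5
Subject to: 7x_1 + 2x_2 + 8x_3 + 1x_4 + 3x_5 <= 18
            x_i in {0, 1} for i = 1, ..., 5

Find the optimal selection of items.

Items: item 1 (v=12, w=7), item 2 (v=8, w=2), item 3 (v=11, w=8), item 4 (v=13, w=1), item 5 (v=5, w=3)
Capacity: 18
Checking all 32 subsets (w = total weight, v = total value):
  {}: w = 0, v = 0
  {1}: w = 7, v = 12
  {2}: w = 2, v = 8
  {3}: w = 8, v = 11
  {4}: w = 1, v = 13
  {5}: w = 3, v = 5
  {1, 2}: w = 9, v = 20
  {1, 3}: w = 15, v = 23
  {1, 4}: w = 8, v = 25
  {1, 5}: w = 10, v = 17
  {2, 3}: w = 10, v = 19
  {2, 4}: w = 3, v = 21
  {2, 5}: w = 5, v = 13
  {3, 4}: w = 9, v = 24
  {3, 5}: w = 11, v = 16
  {4, 5}: w = 4, v = 18
  {1, 2, 3}: w = 17, v = 31
  {1, 2, 4}: w = 10, v = 33
  {1, 2, 5}: w = 12, v = 25
  {1, 3, 4}: w = 16, v = 36
  {1, 3, 5}: w = 18, v = 28
  {1, 4, 5}: w = 11, v = 30
  {2, 3, 4}: w = 11, v = 32
  {2, 3, 5}: w = 13, v = 24
  {2, 4, 5}: w = 6, v = 26
  {3, 4, 5}: w = 12, v = 29
  {1, 2, 3, 4}: w = 18, v = 44
  {1, 2, 3, 5}: w = 20 > 18, infeasible
  {1, 2, 4, 5}: w = 13, v = 38
  {1, 3, 4, 5}: w = 19 > 18, infeasible
  {2, 3, 4, 5}: w = 14, v = 37
  {1, 2, 3, 4, 5}: w = 21 > 18, infeasible
Best feasible subset: items [1, 2, 3, 4]
Total weight: 18 <= 18, total value: 44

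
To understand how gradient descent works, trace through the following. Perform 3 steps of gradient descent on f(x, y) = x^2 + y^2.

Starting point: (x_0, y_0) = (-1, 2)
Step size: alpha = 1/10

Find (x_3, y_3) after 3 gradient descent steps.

f(x,y) = x^2 + y^2
grad_x = 2x + 0y, grad_y = 2y + 0x
Step 1: grad = (-2, 4), (-4/5, 8/5)
Step 2: grad = (-8/5, 16/5), (-16/25, 32/25)
Step 3: grad = (-32/25, 64/25), (-64/125, 128/125)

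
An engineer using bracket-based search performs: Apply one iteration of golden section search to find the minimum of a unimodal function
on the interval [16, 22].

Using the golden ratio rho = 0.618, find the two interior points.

Golden section search on [16, 22].
Golden ratio rho = 0.618 (approx).
Interior points:
  x_1 = 16 + (1-0.618)*6 = 18.2920
  x_2 = 16 + 0.618*6 = 19.7080
Compare f(x_1) and f(x_2) to determine which subinterval to keep.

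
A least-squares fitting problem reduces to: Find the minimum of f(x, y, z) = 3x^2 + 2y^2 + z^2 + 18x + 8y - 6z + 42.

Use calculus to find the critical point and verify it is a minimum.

f(x,y,z) = 3x^2 + 2y^2 + z^2 + 18x + 8y - 6z + 42
df/dx = 6x + (18) = 0 => x = -3
df/dy = 4y + (8) = 0 => y = -2
df/dz = 2z + (-6) = 0 => z = 3
f(-3,-2,3) = 3*(-3)^2 + 2*(-2)^2 + 1*(3)^2 + 18*(-3) + 8*(-2) + -6*(3) + 42 = -2
Hessian is diagonal with entries 6, 4, 2 > 0, confirmed minimum.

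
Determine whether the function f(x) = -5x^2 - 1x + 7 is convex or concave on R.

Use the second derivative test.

f(x) = -5x^2 - 1x + 7
f'(x) = -10x - 1
f''(x) = -10
Since f''(x) = -10 < 0 for all x, f is concave on R.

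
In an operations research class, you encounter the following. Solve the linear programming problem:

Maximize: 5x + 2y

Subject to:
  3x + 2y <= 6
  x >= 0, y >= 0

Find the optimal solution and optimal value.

The feasible region has vertices at [(0, 0), (2, 0), (0, 3)].
Checking objective 5x + 2y at each vertex:
  (0, 0): 5*0 + 2*0 = 0
  (2, 0): 5*2 + 2*0 = 10
  (0, 3): 5*0 + 2*3 = 6
Maximum is 10 at (2, 0).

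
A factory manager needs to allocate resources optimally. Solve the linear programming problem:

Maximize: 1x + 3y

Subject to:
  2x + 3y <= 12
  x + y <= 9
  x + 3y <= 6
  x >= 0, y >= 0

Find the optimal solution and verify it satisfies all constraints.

Feasible vertices: (0, 0), (0, 2), (6, 0)
Objective 1x + 3y at each vertex:
  (0, 0): 0
  (0, 2): 6
  (6, 0): 6
Maximum is 6 at (0, 2).
Verify constraints at (x, y) = (0, 2):
  2*0 + 3*2 = 6 <= 12
  1*0 + 1*2 = 2 <= 9
  1*0 + 3*2 = 6 <= 6 (active)
  x = 0 >= 0, y = 2 >= 0. All constraints satisfied.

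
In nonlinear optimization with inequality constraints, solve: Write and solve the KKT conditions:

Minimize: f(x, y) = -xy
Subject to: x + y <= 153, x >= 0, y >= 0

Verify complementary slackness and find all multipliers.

Problem: min -xy s.t. x + y <= 153 (multiplier lambda), x >= 0 (mu_x), y >= 0 (mu_y)
KKT stationarity: -y + lambda - mu_x = 0, -x + lambda - mu_y = 0, with lambda, mu_x, mu_y >= 0
Complementary slackness: lambda*(x + y - 153) = 0, mu_x*x = 0, mu_y*y = 0
If lambda = 0: y = -mu_x <= 0 and x = -mu_y <= 0 force x = y = 0 with f = 0; but x = y = 153/2 is feasible with f = -23409/4 < 0, so this is not the minimum. Hence lambda > 0 and x + y = 153.
Try x > 0, y > 0 (so mu_x = mu_y = 0): y = lambda, x = lambda => x = y = lambda
x + y = 153 => 2*lambda = 153 => lambda = 153/2
x* = y* = 153/2 > 0, consistent with mu_x = mu_y = 0.
(Any feasible point with x = 0 or y = 0 has f = 0 > -23409/4, so the minimum is not on those boundaries.)
min(-xy) = -23409/4 (i.e. max xy = 23409/4)
Multipliers: lambda = 153/2, mu_x = 0, mu_y = 0
Complementary slackness: lambda*(x + y - 153) = 153/2*(153/2 + 153/2 - 153) = 0, mu_x*x = 0*153/2 = 0, mu_y*y = 0*153/2 = 0. Satisfied.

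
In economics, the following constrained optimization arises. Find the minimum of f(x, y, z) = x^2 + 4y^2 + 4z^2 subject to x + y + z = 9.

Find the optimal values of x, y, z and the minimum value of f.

Using Lagrange multipliers on f = x^2 + 4y^2 + 4z^2 with constraint x + y + z = 9:
Conditions: 2*1*x = lambda, 2*4*y = lambda, 2*4*z = lambda
So x = lambda/2, y = lambda/8, z = lambda/8
Substituting into constraint: lambda * (3/4) = 9
lambda = 12
x = 6, y = 3/2, z = 3/2
Minimum value = 54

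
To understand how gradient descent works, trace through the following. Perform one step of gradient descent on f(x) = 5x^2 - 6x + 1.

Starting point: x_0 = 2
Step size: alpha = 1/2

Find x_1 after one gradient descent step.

f(x) = 5x^2 - 6x + 1
f'(x) = 10x - 6
f'(2) = 10*2 + (-6) = 14
x_1 = x_0 - alpha * f'(x_0) = 2 - 1/2 * 14 = -5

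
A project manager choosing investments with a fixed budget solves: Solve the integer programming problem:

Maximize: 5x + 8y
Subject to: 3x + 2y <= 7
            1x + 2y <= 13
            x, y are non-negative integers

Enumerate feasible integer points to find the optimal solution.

Constraint 1: 3x + 2y <= 7
Constraint 2: 1x + 2y <= 13
Feasible x range (need y >= 0): 0 <= x <= min(7/3, 13/1) => x in {0, ..., 2}.
Enumerate feasible integer points row by row (the coefficient of y is 8 > 0, so for each x the largest feasible y gives the best value):
  x = 0: y <= min((7 - 3*0)/2, (13 - 1*0)/2) => y in {0, ..., 3}; best 5*0 + 8*3 = 24
  x = 1: y <= min((7 - 3*1)/2, (13 - 1*1)/2) => y in {0, ..., 2}; best 5*1 + 8*2 = 21
  x = 2: y <= min((7 - 3*2)/2, (13 - 1*2)/2) => y in {0}; best 5*2 + 8*0 = 10
The maximum 5x + 8y = 24 is achieved at x = 0, y = 3.
Check: 3*0 + 2*3 = 6 <= 7 and 1*0 + 2*3 = 6 <= 13.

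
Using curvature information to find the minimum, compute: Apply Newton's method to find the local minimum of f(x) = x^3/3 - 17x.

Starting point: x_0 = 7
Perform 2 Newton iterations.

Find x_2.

f(x) = x^3/3 - 17x
f'(x) = x^2 - 17, f''(x) = 2x
Newton update: x_{n+1} = x_n - (x_n^2 - 17)/(2*x_n)
Step 1: x_0 = 7, f'=32, f''=14, x_1 = 33/7
Step 2: x_1 = 33/7, f'=256/49, f''=66/7, x_2 = 961/231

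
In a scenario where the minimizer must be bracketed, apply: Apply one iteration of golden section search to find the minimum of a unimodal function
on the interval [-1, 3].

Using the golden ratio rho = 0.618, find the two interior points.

Golden section search on [-1, 3].
Golden ratio rho = 0.618 (approx).
Interior points:
  x_1 = -1 + (1-0.618)*4 = 0.5280
  x_2 = -1 + 0.618*4 = 1.4720
Compare f(x_1) and f(x_2) to determine which subinterval to keep.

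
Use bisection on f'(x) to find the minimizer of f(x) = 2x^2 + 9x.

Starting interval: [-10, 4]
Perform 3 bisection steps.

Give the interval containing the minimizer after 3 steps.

Finding critical point of f(x) = 2x^2 + 9x using bisection on f'(x) = 4x + 9.
f'(x) = 0 when x = -9/4.
Starting interval: [-10, 4]
Step 1: mid = -3, f'(mid) = -3, new interval = [-3, 4]
Step 2: mid = 1/2, f'(mid) = 11, new interval = [-3, 1/2]
Step 3: mid = -5/4, f'(mid) = 4, new interval = [-3, -5/4]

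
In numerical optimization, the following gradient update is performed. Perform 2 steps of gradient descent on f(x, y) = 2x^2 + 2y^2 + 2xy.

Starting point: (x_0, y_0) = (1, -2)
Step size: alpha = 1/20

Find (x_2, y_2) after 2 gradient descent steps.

f(x,y) = 2x^2 + 2y^2 + 2xy
grad_x = 4x + 2y, grad_y = 4y + 2x
Step 1: grad = (0, -6), (1, -17/10)
Step 2: grad = (3/5, -24/5), (97/100, -73/50)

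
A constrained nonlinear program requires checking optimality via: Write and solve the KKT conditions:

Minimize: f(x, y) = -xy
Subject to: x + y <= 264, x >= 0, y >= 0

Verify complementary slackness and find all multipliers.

Problem: min -xy s.t. x + y <= 264 (multiplier lambda), x >= 0 (mu_x), y >= 0 (mu_y)
KKT stationarity: -y + lambda - mu_x = 0, -x + lambda - mu_y = 0, with lambda, mu_x, mu_y >= 0
Complementary slackness: lambda*(x + y - 264) = 0, mu_x*x = 0, mu_y*y = 0
If lambda = 0: y = -mu_x <= 0 and x = -mu_y <= 0 force x = y = 0 with f = 0; but x = y = 132 is feasible with f = -17424 < 0, so this is not the minimum. Hence lambda > 0 and x + y = 264.
Try x > 0, y > 0 (so mu_x = mu_y = 0): y = lambda, x = lambda => x = y = lambda
x + y = 264 => 2*lambda = 264 => lambda = 132
x* = y* = 132 > 0, consistent with mu_x = mu_y = 0.
(Any feasible point with x = 0 or y = 0 has f = 0 > -17424, so the minimum is not on those boundaries.)
min(-xy) = -17424 (i.e. max xy = 17424)
Multipliers: lambda = 132, mu_x = 0, mu_y = 0
Complementary slackness: lambda*(x + y - 264) = 132*(132 + 132 - 264) = 0, mu_x*x = 0*132 = 0, mu_y*y = 0*132 = 0. Satisfied.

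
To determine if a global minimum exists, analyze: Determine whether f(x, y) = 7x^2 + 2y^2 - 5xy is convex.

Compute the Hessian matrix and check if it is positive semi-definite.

f(x,y) = 7x^2 + 2y^2 - 5xy
Hessian H = [[14, -5], [-5, 4]]
trace(H) = 18, det(H) = 31
Eigenvalues: (18 +/- sqrt(200)) / 2 = 16.07, 1.929
Since both eigenvalues > 0, f is convex.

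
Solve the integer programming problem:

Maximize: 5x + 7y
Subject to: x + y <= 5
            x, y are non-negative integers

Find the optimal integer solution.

Objective: 5x + 7y, constraint: x + y <= 5
Coefficient of y is 7 > coefficient of x is 5, so allocate the entire budget to y.
Optimal: x = 0, y = 5, value = 35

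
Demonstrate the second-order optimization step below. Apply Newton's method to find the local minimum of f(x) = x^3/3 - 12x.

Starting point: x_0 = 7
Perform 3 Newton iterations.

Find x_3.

f(x) = x^3/3 - 12x
f'(x) = x^2 - 12, f''(x) = 2x
Newton update: x_{n+1} = x_n - (x_n^2 - 12)/(2*x_n)
Step 1: x_0 = 7, f'=37, f''=14, x_1 = 61/14
Step 2: x_1 = 61/14, f'=1369/196, f''=61/7, x_2 = 6073/1708
Step 3: x_2 = 6073/1708, f'=1874161/2917264, f''=6073/854, x_3 = 71888497/20745368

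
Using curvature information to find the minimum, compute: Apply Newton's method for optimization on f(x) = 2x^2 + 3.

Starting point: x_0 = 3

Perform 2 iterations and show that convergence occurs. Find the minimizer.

f(x) = 2x^2 + 3, f'(x) = 4x + (0), f''(x) = 4
Step 1: f'(3) = 12, x_1 = 3 - 12/4 = 0
Step 2: f'(0) = 0, x_2 = 0 (converged)
Newton's method converges in 1 step for quadratics.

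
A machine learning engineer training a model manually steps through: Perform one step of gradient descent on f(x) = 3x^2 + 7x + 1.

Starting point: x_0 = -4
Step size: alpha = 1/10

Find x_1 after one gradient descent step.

f(x) = 3x^2 + 7x + 1
f'(x) = 6x + 7
f'(-4) = 6*-4 + (7) = -17
x_1 = x_0 - alpha * f'(x_0) = -4 - 1/10 * -17 = -23/10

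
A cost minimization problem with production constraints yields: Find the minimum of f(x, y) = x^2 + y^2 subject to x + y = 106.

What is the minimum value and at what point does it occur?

Substitute y = 106 - x into f(x,y) = x^2 + y^2:
g(x) = x^2 + (106 - x)^2 = 2x^2 - 212x + 11236
g'(x) = 4x - 212 = 0  =>  x = 53
y = 106 - 53 = 53
Minimum value = 53^2 + 53^2 = 5618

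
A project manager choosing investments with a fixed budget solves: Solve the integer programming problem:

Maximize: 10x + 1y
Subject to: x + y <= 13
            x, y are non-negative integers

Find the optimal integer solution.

Objective: 10x + 1y, constraint: x + y <= 13
Coefficient of x is 10 >= coefficient of y is 1, so allocate the entire budget to x.
Optimal: x = 13, y = 0, value = 130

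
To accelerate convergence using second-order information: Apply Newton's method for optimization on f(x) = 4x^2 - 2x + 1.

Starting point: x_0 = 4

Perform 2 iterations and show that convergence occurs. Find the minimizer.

f(x) = 4x^2 - 2x + 1, f'(x) = 8x + (-2), f''(x) = 8
Step 1: f'(4) = 30, x_1 = 4 - 30/8 = 1/4
Step 2: f'(1/4) = 0, x_2 = 1/4 (converged)
Newton's method converges in 1 step for quadratics.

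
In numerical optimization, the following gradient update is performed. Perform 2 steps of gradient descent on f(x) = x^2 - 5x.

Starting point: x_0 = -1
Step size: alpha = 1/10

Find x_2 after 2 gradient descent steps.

f(x) = x^2 - 5x, f'(x) = 2x + (-5)
Step 1: f'(-1) = -7, x_1 = -1 - 1/10 * -7 = -3/10
Step 2: f'(-3/10) = -28/5, x_2 = -3/10 - 1/10 * -28/5 = 13/50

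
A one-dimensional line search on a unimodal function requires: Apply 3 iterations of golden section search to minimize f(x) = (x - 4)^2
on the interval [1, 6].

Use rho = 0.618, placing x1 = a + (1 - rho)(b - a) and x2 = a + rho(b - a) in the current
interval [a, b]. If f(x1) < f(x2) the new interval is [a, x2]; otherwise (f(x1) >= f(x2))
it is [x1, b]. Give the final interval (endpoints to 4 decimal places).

Golden section search for min of f(x) = (x - 4)^2 on [1, 6].
Each step: x1 = a + (1 - rho)(b - a), x2 = a + rho(b - a); if f(x1) < f(x2) keep [a, x2], otherwise keep [x1, b].
Step 1: [1.0000, 6.0000], x1=2.9100 (f=1.1881), x2=4.0900 (f=0.0081); f(x1) > f(x2) => keep [2.9100, 6.0000]
Step 2: [2.9100, 6.0000], x1=4.0904 (f=0.0082), x2=4.8196 (f=0.6718); f(x1) < f(x2) => keep [2.9100, 4.8196]
Step 3: [2.9100, 4.8196], x1=3.6395 (f=0.1300), x2=4.0901 (f=0.0081); f(x1) > f(x2) => keep [3.6395, 4.8196]
Final interval: [3.6395, 4.8196]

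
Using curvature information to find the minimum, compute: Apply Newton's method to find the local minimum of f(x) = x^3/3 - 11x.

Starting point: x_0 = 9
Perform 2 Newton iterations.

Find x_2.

f(x) = x^3/3 - 11x
f'(x) = x^2 - 11, f''(x) = 2x
Newton update: x_{n+1} = x_n - (x_n^2 - 11)/(2*x_n)
Step 1: x_0 = 9, f'=70, f''=18, x_1 = 46/9
Step 2: x_1 = 46/9, f'=1225/81, f''=92/9, x_2 = 3007/828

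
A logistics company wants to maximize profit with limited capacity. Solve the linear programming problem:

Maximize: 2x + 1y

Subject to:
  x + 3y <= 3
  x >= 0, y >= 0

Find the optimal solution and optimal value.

The feasible region has vertices at [(0, 0), (3, 0), (0, 1)].
Checking objective 2x + 1y at each vertex:
  (0, 0): 2*0 + 1*0 = 0
  (3, 0): 2*3 + 1*0 = 6
  (0, 1): 2*0 + 1*1 = 1
Maximum is 6 at (3, 0).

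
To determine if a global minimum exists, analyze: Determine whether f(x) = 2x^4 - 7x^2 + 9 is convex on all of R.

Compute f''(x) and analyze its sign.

f(x) = 2x^4 - 7x^2 + 9
f'(x) = 8x^3 + -14x
f''(x) = 24x^2 + -14
f''(0) = -14 < 0, so not convex near x = 0
Therefore, f is not globally convex on R.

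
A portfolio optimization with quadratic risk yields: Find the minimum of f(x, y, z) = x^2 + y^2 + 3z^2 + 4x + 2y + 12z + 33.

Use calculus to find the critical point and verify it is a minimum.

f(x,y,z) = x^2 + y^2 + 3z^2 + 4x + 2y + 12z + 33
df/dx = 2x + (4) = 0 => x = -2
df/dy = 2y + (2) = 0 => y = -1
df/dz = 6z + (12) = 0 => z = -2
f(-2,-1,-2) = 1*(-2)^2 + 1*(-1)^2 + 3*(-2)^2 + 4*(-2) + 2*(-1) + 12*(-2) + 33 = 16
Hessian is diagonal with entries 2, 2, 6 > 0, confirmed minimum.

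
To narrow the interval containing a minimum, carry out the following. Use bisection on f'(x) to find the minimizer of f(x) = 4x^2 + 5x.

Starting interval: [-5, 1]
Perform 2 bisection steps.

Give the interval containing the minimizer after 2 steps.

Finding critical point of f(x) = 4x^2 + 5x using bisection on f'(x) = 8x + 5.
f'(x) = 0 when x = -5/8.
Starting interval: [-5, 1]
Step 1: mid = -2, f'(mid) = -11, new interval = [-2, 1]
Step 2: mid = -1/2, f'(mid) = 1, new interval = [-2, -1/2]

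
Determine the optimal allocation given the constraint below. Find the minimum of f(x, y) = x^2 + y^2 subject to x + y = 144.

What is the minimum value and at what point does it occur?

Substitute y = 144 - x into f(x,y) = x^2 + y^2:
g(x) = x^2 + (144 - x)^2 = 2x^2 - 288x + 20736
g'(x) = 4x - 288 = 0  =>  x = 72
y = 144 - 72 = 72
Minimum value = 72^2 + 72^2 = 10368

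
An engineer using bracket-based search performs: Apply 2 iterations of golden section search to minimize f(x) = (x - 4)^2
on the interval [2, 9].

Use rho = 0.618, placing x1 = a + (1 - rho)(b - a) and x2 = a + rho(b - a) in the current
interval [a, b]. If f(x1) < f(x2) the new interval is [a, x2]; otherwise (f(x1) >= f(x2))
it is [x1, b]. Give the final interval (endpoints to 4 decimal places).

Golden section search for min of f(x) = (x - 4)^2 on [2, 9].
Each step: x1 = a + (1 - rho)(b - a), x2 = a + rho(b - a); if f(x1) < f(x2) keep [a, x2], otherwise keep [x1, b].
Step 1: [2.0000, 9.0000], x1=4.6740 (f=0.4543), x2=6.3260 (f=5.4103); f(x1) < f(x2) => keep [2.0000, 6.3260]
Step 2: [2.0000, 6.3260], x1=3.6525 (f=0.1207), x2=4.6735 (f=0.4536); f(x1) < f(x2) => keep [2.0000, 4.6735]
Final interval: [2.0000, 4.6735]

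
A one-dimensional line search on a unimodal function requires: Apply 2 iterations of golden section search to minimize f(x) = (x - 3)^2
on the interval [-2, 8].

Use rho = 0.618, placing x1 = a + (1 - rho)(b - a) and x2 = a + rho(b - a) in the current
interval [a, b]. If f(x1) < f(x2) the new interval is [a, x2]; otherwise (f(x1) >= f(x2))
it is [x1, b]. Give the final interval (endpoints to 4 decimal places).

Golden section search for min of f(x) = (x - 3)^2 on [-2, 8].
Each step: x1 = a + (1 - rho)(b - a), x2 = a + rho(b - a); if f(x1) < f(x2) keep [a, x2], otherwise keep [x1, b].
Step 1: [-2.0000, 8.0000], x1=1.8200 (f=1.3924), x2=4.1800 (f=1.3924); f(x1) = f(x2) (tie, not '<') => keep [1.8200, 8.0000]
Step 2: [1.8200, 8.0000], x1=4.1808 (f=1.3942), x2=5.6392 (f=6.9656); f(x1) < f(x2) => keep [1.8200, 5.6392]
Final interval: [1.8200, 5.6392]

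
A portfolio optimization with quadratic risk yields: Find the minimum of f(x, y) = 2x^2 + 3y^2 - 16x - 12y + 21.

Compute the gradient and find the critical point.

f(x,y) = 2x^2 + 3y^2 - 16x - 12y + 21
df/dx = 4x + (-16) = 0  =>  x = 4
df/dy = 6y + (-12) = 0  =>  y = 2
f(4, 2) = 2*(4)^2 + 3*(2)^2 + -16*(4) + -12*(2) + 21 = -23
Hessian is diagonal with entries 4, 6 > 0, so this is a minimum.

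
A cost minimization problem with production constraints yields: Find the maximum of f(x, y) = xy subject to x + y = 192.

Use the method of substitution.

Substitute y = 192 - x into f(x,y) = xy:
g(x) = x(192 - x) = 192x - x^2
g'(x) = 192 - 2x = 0  =>  x = 96
y = 192 - 96 = 96
Maximum value = 96 * 96 = 9216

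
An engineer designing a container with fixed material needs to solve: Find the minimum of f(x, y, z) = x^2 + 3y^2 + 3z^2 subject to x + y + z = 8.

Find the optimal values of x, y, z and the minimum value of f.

Using Lagrange multipliers on f = x^2 + 3y^2 + 3z^2 with constraint x + y + z = 8:
Conditions: 2*1*x = lambda, 2*3*y = lambda, 2*3*z = lambda
So x = lambda/2, y = lambda/6, z = lambda/6
Substituting into constraint: lambda * (5/6) = 8
lambda = 48/5
x = 24/5, y = 8/5, z = 8/5
Minimum value = 192/5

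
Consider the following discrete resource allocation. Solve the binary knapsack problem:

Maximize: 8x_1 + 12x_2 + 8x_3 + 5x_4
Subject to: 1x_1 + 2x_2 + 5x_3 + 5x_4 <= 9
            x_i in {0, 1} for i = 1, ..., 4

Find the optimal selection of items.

Items: item 1 (v=8, w=1), item 2 (v=12, w=2), item 3 (v=8, w=5), item 4 (v=5, w=5)
Capacity: 9
Checking all 16 subsets (w = total weight, v = total value):
  {}: w = 0, v = 0
  {1}: w = 1, v = 8
  {2}: w = 2, v = 12
  {3}: w = 5, v = 8
  {4}: w = 5, v = 5
  {1, 2}: w = 3, v = 20
  {1, 3}: w = 6, v = 16
  {1, 4}: w = 6, v = 13
  {2, 3}: w = 7, v = 20
  {2, 4}: w = 7, v = 17
  {3, 4}: w = 10 > 9, infeasible
  {1, 2, 3}: w = 8, v = 28
  {1, 2, 4}: w = 8, v = 25
  {1, 3, 4}: w = 11 > 9, infeasible
  {2, 3, 4}: w = 12 > 9, infeasible
  {1, 2, 3, 4}: w = 13 > 9, infeasible
Best feasible subset: items [1, 2, 3]
Total weight: 8 <= 9, total value: 28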